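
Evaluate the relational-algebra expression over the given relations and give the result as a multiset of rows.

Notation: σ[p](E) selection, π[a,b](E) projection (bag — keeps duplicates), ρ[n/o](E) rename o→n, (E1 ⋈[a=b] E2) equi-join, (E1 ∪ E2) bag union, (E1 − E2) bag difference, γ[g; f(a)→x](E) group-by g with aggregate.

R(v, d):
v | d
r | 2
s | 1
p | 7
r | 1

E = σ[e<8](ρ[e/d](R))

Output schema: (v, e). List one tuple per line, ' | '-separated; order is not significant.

Row counts bottom-up:
  R → 4
  ρ[e/d](R) → 4
  σ[e<8](ρ[e/d](R)) → 4

== RESULT ==
v | e
p | 7
r | 1
r | 2
s | 1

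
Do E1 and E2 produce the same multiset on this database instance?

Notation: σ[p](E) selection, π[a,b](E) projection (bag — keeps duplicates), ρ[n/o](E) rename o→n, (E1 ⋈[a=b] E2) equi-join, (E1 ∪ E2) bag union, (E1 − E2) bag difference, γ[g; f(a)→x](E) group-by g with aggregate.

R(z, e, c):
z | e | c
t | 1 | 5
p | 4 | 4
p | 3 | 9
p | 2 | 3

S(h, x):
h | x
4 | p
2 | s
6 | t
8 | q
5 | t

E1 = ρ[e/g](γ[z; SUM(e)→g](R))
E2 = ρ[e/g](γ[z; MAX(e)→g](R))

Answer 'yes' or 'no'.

E1 subexpression sizes:
  R → 4
  γ[z; SUM(e)→g](R) → 2
  ρ[e/g](γ[z; SUM(e)→g](R)) → 2
E2 subexpression sizes:
  R → 4
  γ[z; MAX(e)→g](R) → 2
  ρ[e/g](γ[z; MAX(e)→g](R)) → 2

E1 result:
z | e
p | 9
t | 1
E2 result:
z | e
p | 4
t | 1
Witness: ('p', 9) appears 1× in E1 but 0× in E2.

no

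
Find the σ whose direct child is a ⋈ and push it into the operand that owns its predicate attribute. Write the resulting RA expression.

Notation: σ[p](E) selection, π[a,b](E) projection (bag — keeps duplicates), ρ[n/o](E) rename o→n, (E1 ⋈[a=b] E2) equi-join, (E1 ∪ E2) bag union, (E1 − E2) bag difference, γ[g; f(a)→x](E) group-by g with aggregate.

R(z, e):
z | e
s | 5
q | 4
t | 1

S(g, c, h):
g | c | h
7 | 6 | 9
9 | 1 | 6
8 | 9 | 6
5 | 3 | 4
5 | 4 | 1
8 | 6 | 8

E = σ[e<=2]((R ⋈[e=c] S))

σ filters on e, owned by the left side.
E' = (σ[e<=2](R) ⋈[e=c] S)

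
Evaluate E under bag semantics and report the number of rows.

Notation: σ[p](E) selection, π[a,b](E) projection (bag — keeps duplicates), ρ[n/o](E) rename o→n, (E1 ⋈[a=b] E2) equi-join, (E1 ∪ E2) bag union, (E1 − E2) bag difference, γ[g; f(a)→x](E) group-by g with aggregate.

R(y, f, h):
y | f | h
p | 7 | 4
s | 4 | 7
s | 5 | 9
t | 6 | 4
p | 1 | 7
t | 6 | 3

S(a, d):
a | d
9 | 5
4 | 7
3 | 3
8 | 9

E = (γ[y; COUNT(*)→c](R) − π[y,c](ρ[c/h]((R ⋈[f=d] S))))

Stepwise |·|:
  R → 6
  γ[y; COUNT(*)→c](R) → 3
  R → 6
  S → 4
  (R ⋈[f=d] S) → 2
  ρ[c/h]((R ⋈[f=d] S)) → 2
  π[y,c](ρ[c/h]((R ⋈[f=d] S))) → 2
  (γ[y; COUNT(*)→c](R) − π[y,c](ρ[c/h]((R ⋈[f=d] S)))) → 3

|E| = 3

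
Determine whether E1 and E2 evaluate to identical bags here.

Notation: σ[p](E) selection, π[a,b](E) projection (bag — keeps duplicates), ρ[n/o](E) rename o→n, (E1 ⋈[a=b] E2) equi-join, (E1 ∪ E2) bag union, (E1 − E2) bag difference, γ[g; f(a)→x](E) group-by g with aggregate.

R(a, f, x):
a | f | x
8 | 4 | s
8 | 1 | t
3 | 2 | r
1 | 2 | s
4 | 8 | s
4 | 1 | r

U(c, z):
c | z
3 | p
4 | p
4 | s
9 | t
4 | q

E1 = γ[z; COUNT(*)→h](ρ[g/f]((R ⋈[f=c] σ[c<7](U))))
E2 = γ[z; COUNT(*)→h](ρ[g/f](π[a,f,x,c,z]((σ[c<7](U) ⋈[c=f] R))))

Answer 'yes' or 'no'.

E1 per-node cardinality:
  R → 6
  U → 5
  σ[c<7](U) → 4
  (R ⋈[f=c] σ[c<7](U)) → 3
  ρ[g/f]((R ⋈[f=c] σ[c<7](U))) → 3
  γ[z; COUNT(*)→h](ρ[g/f]((R ⋈[f=c] σ[c<7](U)))) → 3
E2 per-node cardinality:
  U → 5
  σ[c<7](U) → 4
  R → 6
  (σ[c<7](U) ⋈[c=f] R) → 3
  π[a,f,x,c,z]((σ[c<7](U) ⋈[c=f] R)) → 3
  ρ[g/f](π[a,f,x,c,z]((σ[c<7](U) ⋈[c=f] R))) → 3
  γ[z; COUNT(*)→h](ρ[g/f](π[a,f,x,c,z]((σ[c<7](U) ⋈[c=f] R)))) → 3

E1 and E2 produce the same multiset:
z | h
p | 1
q | 1
s | 1

yes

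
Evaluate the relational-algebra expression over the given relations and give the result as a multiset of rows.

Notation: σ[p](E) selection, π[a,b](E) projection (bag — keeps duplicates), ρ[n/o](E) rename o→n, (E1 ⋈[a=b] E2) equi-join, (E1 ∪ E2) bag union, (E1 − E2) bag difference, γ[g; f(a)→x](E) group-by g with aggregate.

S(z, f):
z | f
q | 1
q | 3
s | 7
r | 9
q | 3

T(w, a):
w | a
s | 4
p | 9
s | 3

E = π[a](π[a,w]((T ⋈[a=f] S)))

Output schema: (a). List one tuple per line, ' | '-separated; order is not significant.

Subexpression sizes:
  T → 3
  S → 5
  (T ⋈[a=f] S) → 3
  π[a,w]((T ⋈[a=f] S)) → 3
  π[a](π[a,w]((T ⋈[a=f] S))) → 3

== RESULT ==
a
3
3
9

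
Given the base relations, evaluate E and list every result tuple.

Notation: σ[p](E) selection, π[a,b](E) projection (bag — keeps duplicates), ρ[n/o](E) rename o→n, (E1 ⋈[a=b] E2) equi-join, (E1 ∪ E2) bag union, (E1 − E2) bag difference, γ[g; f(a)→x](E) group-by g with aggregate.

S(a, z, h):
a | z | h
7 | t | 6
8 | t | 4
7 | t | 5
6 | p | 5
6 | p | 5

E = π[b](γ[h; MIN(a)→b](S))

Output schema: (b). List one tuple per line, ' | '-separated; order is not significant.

Subexpression sizes:
  S → 5
  γ[h; MIN(a)→b](S) → 3
  π[b](γ[h; MIN(a)→b](S)) → 3

== RESULT ==
b
6
7
8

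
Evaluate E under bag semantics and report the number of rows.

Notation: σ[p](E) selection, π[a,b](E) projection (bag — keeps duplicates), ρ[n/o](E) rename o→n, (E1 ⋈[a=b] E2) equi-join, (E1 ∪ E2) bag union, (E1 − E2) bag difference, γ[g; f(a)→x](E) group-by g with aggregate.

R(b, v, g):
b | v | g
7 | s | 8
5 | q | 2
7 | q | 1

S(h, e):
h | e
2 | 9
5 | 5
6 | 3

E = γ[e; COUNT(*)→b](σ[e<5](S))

Stepwise |·|:
  S → 3
  σ[e<5](S) → 1
  γ[e; COUNT(*)→b](σ[e<5](S)) → 1

|E| = 1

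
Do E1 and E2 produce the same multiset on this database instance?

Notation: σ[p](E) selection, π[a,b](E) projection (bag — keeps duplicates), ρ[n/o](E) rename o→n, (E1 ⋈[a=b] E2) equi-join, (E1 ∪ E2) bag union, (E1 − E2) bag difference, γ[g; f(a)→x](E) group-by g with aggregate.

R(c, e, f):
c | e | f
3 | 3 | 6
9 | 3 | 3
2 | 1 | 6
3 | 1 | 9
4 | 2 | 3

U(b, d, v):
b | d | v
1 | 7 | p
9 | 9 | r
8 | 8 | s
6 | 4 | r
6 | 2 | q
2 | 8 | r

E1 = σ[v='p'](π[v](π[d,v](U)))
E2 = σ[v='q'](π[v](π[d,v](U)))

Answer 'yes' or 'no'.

E1 stepwise |·|:
  U → 6
  π[d,v](U) → 6
  π[v](π[d,v](U)) → 6
  σ[v='p'](π[v](π[d,v](U))) → 1
E2 stepwise |·|:
  U → 6
  π[d,v](U) → 6
  π[v](π[d,v](U)) → 6
  σ[v='q'](π[v](π[d,v](U))) → 1

E1 result:
v
p
E2 result:
v
q
Witness: ('p',) appears 1× in E1 but 0× in E2.

no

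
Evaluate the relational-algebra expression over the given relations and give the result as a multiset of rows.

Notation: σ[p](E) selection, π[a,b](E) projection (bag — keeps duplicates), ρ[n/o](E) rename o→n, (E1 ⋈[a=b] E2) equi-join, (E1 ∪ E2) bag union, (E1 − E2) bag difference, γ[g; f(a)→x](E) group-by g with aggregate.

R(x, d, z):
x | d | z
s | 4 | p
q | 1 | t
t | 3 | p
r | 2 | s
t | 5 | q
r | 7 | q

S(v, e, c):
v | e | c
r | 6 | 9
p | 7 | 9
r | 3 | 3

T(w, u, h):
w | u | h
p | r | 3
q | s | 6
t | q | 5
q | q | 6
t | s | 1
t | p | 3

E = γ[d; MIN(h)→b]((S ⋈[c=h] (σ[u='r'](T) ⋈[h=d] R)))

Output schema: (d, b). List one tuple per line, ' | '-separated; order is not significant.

Row counts bottom-up:
  S → 3
  T → 6
  σ[u='r'](T) → 1
  R → 6
  (σ[u='r'](T) ⋈[h=d] R) → 1
  (S ⋈[c=h] (σ[u='r'](T) ⋈[h=d] R)) → 1
  γ[d; MIN(h)→b]((S ⋈[c=h] (σ[u='r'](T) ⋈[h=d] R))) → 1

== RESULT ==
d | b
3 | 3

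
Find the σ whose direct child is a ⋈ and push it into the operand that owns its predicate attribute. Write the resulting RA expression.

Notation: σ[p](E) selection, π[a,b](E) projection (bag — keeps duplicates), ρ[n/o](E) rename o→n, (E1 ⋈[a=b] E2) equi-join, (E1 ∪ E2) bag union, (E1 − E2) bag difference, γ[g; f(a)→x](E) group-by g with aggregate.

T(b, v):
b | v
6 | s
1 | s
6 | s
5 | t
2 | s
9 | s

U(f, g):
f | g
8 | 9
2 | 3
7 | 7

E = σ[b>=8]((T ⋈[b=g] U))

σ filters on b, owned by the left side.
E' = (σ[b>=8](T) ⋈[b=g] U)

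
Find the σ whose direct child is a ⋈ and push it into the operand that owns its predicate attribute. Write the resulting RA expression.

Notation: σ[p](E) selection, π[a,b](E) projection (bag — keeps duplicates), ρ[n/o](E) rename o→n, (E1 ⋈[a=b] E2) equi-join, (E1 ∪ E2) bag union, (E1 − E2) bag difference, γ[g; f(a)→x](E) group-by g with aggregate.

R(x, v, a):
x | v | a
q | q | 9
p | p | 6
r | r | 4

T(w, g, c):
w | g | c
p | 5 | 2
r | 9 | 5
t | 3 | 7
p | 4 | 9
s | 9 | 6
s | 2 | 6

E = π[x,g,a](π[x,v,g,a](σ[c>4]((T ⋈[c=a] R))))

σ filters on c, owned by the left side.
E' = π[x,g,a](π[x,v,g,a]((σ[c>4](T) ⋈[c=a] R)))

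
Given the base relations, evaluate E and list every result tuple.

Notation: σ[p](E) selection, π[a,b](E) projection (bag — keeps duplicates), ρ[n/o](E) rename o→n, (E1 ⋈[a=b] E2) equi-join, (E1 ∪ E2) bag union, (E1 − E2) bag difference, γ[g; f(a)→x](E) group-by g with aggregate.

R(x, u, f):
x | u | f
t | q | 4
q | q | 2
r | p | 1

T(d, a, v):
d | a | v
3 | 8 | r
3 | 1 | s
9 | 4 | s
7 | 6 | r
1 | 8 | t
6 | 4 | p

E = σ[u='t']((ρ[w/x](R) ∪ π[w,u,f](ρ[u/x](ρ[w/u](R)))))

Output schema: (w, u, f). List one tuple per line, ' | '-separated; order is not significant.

Subexpression sizes:
  R → 3
  ρ[w/x](R) → 3
  R → 3
  ρ[w/u](R) → 3
  ρ[u/x](ρ[w/u](R)) → 3
  π[w,u,f](ρ[u/x](ρ[w/u](R))) → 3
  (ρ[w/x](R) ∪ π[w,u,f](ρ[u/x](ρ[w/u](R)))) → 6
  σ[u='t']((ρ[w/x](R) ∪ π[w,u,f](ρ[u/x](ρ[w/u](R))))) → 1

== RESULT ==
w | u | f
q | t | 4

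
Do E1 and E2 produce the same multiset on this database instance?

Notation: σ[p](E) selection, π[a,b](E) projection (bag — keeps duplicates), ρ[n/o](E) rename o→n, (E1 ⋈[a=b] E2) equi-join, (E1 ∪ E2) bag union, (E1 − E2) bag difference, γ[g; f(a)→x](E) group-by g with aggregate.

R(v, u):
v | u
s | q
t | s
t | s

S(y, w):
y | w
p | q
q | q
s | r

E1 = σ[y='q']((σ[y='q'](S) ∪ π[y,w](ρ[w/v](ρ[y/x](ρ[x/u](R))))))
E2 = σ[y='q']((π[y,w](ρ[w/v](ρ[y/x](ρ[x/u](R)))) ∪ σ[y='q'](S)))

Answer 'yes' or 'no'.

E1 stepwise |·|:
  S → 3
  σ[y='q'](S) → 1
  R → 3
  ρ[x/u](R) → 3
  ρ[y/x](ρ[x/u](R)) → 3
  ρ[w/v](ρ[y/x](ρ[x/u](R))) → 3
  π[y,w](ρ[w/v](ρ[y/x](ρ[x/u](R)))) → 3
  (σ[y='q'](S) ∪ π[y,w](ρ[w/v](ρ[y/x](ρ[x/u](R))))) → 4
  σ[y='q']((σ[y='q'](S) ∪ π[y,w](ρ[w/v](ρ[y/x](ρ[x/u](R)))))) → 2
E2 stepwise |·|:
  R → 3
  ρ[x/u](R) → 3
  ρ[y/x](ρ[x/u](R)) → 3
  ρ[w/v](ρ[y/x](ρ[x/u](R))) → 3
  π[y,w](ρ[w/v](ρ[y/x](ρ[x/u](R)))) → 3
  S → 3
  σ[y='q'](S) → 1
  (π[y,w](ρ[w/v](ρ[y/x](ρ[x/u](R)))) ∪ σ[y='q'](S)) → 4
  σ[y='q']((π[y,w](ρ[w/v](ρ[y/x](ρ[x/u](R)))) ∪ σ[y='q'](S))) → 2

E1 and E2 produce the same multiset:
y | w
q | q
q | s

yes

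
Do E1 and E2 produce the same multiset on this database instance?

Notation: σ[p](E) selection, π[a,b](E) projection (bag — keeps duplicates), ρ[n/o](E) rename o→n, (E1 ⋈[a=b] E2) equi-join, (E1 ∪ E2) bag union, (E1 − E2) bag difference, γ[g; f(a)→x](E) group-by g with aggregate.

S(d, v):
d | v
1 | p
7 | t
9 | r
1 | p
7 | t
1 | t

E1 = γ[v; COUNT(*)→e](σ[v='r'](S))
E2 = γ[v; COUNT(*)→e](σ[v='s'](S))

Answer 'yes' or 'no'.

E1 stepwise |·|:
  S → 6
  σ[v='r'](S) → 1
  γ[v; COUNT(*)→e](σ[v='r'](S)) → 1
E2 stepwise |·|:
  S → 6
  σ[v='s'](S) → 0
  γ[v; COUNT(*)→e](σ[v='s'](S)) → 0

E1 result:
v | e
r | 1
E2 result:
v | e
(0 rows)
Witness: ('r', 1) appears 1× in E1 but 0× in E2.

no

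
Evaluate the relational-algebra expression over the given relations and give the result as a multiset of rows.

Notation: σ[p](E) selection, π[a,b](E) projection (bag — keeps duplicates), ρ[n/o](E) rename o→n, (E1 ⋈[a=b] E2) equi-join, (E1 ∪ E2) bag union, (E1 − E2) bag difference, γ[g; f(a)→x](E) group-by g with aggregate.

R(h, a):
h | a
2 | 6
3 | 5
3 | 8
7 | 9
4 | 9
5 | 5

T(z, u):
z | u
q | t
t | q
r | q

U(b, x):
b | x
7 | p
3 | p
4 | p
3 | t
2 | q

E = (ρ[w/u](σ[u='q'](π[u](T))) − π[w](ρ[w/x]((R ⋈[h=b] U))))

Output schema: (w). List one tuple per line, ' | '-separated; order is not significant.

Per-node cardinality:
  T → 3
  π[u](T) → 3
  σ[u='q'](π[u](T)) → 2
  ρ[w/u](σ[u='q'](π[u](T))) → 2
  R → 6
  U → 5
  (R ⋈[h=b] U) → 7
  ρ[w/x]((R ⋈[h=b] U)) → 7
  π[w](ρ[w/x]((R ⋈[h=b] U))) → 7
  (ρ[w/u](σ[u='q'](π[u](T))) − π[w](ρ[w/x]((R ⋈[h=b] U)))) → 1

== RESULT ==
w
q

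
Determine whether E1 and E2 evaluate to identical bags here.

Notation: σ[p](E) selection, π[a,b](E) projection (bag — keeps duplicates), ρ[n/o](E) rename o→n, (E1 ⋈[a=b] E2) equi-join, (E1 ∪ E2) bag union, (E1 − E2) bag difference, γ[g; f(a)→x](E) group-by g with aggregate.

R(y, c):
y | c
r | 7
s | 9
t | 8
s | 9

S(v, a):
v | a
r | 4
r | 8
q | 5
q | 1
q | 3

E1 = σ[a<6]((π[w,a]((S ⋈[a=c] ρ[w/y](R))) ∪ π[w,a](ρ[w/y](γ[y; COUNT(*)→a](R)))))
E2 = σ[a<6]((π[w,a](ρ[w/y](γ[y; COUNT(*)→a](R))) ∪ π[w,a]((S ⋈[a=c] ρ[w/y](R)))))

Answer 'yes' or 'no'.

E1 row counts bottom-up:
  S → 5
  R → 4
  ρ[w/y](R) → 4
  (S ⋈[a=c] ρ[w/y](R)) → 1
  π[w,a]((S ⋈[a=c] ρ[w/y](R))) → 1
  R → 4
  γ[y; COUNT(*)→a](R) → 3
  ρ[w/y](γ[y; COUNT(*)→a](R)) → 3
  π[w,a](ρ[w/y](γ[y; COUNT(*)→a](R))) → 3
  (π[w,a]((S ⋈[a=c] ρ[w/y](R))) ∪ π[w,a](ρ[w/y](γ[y; COUNT(*)→a](R)))) → 4
  σ[a<6]((π[w,a]((S ⋈[a=c] ρ[w/y](R))) ∪ π[w,a](ρ[w/y](γ[y; COUNT(*)→a](R))))) → 3
E2 row counts bottom-up:
  R → 4
  γ[y; COUNT(*)→a](R) → 3
  ρ[w/y](γ[y; COUNT(*)→a](R)) → 3
  π[w,a](ρ[w/y](γ[y; COUNT(*)→a](R))) → 3
  S → 5
  R → 4
  ρ[w/y](R) → 4
  (S ⋈[a=c] ρ[w/y](R)) → 1
  π[w,a]((S ⋈[a=c] ρ[w/y](R))) → 1
  (π[w,a](ρ[w/y](γ[y; COUNT(*)→a](R))) ∪ π[w,a]((S ⋈[a=c] ρ[w/y](R)))) → 4
  σ[a<6]((π[w,a](ρ[w/y](γ[y; COUNT(*)→a](R))) ∪ π[w,a]((S ⋈[a=c] ρ[w/y](R))))) → 3

E1 and E2 produce the same multiset:
w | a
r | 1
s | 2
t | 1

yes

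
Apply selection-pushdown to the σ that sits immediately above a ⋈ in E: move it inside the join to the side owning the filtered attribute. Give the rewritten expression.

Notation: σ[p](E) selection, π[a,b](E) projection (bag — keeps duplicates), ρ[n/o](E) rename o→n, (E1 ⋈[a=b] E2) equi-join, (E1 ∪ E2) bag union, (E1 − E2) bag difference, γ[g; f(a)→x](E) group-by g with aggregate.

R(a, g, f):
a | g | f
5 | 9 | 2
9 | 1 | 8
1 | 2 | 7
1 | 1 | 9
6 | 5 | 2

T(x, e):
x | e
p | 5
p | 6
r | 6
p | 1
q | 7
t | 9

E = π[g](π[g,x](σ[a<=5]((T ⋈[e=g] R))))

σ filters on a, owned by the right side.
E' = π[g](π[g,x]((T ⋈[e=g] σ[a<=5](R))))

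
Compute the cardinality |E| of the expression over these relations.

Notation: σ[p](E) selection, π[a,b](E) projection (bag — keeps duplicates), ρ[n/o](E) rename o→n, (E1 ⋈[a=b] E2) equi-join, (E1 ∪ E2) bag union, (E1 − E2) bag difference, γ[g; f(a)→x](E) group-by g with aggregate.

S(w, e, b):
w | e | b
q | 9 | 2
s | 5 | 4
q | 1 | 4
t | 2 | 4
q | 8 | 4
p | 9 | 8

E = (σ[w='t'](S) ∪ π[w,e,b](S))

Row counts bottom-up:
  S → 6
  σ[w='t'](S) → 1
  S → 6
  π[w,e,b](S) → 6
  (σ[w='t'](S) ∪ π[w,e,b](S)) → 7

|E| = 7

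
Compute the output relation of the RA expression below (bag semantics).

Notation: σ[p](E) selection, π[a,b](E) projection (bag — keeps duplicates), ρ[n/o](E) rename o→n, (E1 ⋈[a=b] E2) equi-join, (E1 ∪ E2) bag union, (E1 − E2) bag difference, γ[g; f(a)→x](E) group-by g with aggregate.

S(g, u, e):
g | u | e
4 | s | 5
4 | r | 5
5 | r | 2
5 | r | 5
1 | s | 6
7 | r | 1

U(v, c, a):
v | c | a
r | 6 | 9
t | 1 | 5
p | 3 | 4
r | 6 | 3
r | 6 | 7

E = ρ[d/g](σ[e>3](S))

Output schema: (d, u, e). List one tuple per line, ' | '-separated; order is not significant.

Row counts bottom-up:
  S → 6
  σ[e>3](S) → 4
  ρ[d/g](σ[e>3](S)) → 4

== RESULT ==
d | u | e
1 | s | 6
4 | r | 5
4 | s | 5
5 | r | 5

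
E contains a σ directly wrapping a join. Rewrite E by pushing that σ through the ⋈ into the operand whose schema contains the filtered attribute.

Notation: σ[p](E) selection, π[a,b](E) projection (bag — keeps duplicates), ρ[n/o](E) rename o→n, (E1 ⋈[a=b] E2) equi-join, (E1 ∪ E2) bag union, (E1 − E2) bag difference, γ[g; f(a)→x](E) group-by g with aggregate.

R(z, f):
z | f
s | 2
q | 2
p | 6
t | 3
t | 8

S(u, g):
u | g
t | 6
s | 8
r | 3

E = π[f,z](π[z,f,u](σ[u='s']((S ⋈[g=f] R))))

σ filters on u, owned by the left side.
E' = π[f,z](π[z,f,u]((σ[u='s'](S) ⋈[g=f] R)))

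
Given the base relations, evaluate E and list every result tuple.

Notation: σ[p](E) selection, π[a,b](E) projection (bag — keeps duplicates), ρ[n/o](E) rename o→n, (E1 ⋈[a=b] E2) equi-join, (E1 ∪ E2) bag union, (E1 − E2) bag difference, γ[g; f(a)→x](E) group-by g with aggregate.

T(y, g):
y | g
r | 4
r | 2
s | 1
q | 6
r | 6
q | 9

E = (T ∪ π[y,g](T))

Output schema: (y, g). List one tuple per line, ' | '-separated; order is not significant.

Row counts bottom-up:
  T → 6
  T → 6
  π[y,g](T) → 6
  (T ∪ π[y,g](T)) → 12

== RESULT ==
y | g
q | 6
q | 6
q | 9
q | 9
r | 2
r | 2
r | 4
r | 4
r | 6
r | 6
s | 1
s | 1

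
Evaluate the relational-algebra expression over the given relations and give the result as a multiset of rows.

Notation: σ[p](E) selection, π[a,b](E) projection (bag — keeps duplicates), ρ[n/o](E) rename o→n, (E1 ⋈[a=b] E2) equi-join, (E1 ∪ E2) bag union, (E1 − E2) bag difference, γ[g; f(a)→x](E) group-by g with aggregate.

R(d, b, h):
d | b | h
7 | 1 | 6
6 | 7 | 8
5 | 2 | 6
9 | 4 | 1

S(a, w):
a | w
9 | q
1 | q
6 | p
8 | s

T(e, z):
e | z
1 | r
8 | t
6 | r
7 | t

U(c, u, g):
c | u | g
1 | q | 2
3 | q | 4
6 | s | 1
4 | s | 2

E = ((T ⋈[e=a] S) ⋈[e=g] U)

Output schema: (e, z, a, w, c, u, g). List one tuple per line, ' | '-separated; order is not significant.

Per-node cardinality:
  T → 4
  S → 4
  (T ⋈[e=a] S) → 3
  U → 4
  ((T ⋈[e=a] S) ⋈[e=g] U) → 1

== RESULT ==
e | z | a | w | c | u | g
1 | r | 1 | q | 6 | s | 1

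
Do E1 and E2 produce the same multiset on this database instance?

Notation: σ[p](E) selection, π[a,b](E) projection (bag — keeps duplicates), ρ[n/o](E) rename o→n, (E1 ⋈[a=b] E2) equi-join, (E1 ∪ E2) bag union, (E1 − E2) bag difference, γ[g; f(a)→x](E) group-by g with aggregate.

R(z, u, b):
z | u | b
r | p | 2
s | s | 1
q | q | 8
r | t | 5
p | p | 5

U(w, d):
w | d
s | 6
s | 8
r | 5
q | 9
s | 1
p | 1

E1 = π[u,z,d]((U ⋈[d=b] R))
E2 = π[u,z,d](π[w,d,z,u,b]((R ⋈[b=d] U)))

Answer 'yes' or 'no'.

E1 per-node cardinality:
  U → 6
  R → 5
  (U ⋈[d=b] R) → 5
  π[u,z,d]((U ⋈[d=b] R)) → 5
E2 per-node cardinality:
  R → 5
  U → 6
  (R ⋈[b=d] U) → 5
  π[w,d,z,u,b]((R ⋈[b=d] U)) → 5
  π[u,z,d](π[w,d,z,u,b]((R ⋈[b=d] U))) → 5

E1 and E2 produce the same multiset:
u | z | d
p | p | 5
q | q | 8
s | s | 1
s | s | 1
t | r | 5

yes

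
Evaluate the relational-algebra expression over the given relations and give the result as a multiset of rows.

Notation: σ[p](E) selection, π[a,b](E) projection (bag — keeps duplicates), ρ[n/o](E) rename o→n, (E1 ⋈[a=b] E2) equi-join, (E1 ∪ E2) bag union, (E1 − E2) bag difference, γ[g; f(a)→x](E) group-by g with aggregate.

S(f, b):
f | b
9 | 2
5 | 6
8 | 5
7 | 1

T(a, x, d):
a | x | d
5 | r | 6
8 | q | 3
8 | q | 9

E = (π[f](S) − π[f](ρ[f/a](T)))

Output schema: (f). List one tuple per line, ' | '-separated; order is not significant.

Stepwise |·|:
  S → 4
  π[f](S) → 4
  T → 3
  ρ[f/a](T) → 3
  π[f](ρ[f/a](T)) → 3
  (π[f](S) − π[f](ρ[f/a](T))) → 2

== RESULT ==
f
7
9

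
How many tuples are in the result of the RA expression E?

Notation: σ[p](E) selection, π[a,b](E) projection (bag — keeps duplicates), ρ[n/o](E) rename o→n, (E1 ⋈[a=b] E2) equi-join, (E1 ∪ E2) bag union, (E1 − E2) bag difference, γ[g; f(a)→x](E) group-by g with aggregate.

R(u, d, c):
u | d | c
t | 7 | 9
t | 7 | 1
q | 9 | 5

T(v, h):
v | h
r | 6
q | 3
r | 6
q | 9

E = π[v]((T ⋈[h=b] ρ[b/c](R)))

Stepwise |·|:
  T → 4
  R → 3
  ρ[b/c](R) → 3
  (T ⋈[h=b] ρ[b/c](R)) → 1
  π[v]((T ⋈[h=b] ρ[b/c](R))) → 1

|E| = 1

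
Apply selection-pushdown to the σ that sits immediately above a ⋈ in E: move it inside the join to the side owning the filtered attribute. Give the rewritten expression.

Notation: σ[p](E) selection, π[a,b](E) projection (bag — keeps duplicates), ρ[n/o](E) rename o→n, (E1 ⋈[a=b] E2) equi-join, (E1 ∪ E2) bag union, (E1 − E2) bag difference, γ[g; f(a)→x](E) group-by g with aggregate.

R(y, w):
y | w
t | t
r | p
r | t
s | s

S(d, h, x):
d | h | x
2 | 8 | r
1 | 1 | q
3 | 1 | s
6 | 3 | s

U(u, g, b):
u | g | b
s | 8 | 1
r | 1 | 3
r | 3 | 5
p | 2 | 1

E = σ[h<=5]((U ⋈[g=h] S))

σ filters on h, owned by the right side.
E' = (U ⋈[g=h] σ[h<=5](S))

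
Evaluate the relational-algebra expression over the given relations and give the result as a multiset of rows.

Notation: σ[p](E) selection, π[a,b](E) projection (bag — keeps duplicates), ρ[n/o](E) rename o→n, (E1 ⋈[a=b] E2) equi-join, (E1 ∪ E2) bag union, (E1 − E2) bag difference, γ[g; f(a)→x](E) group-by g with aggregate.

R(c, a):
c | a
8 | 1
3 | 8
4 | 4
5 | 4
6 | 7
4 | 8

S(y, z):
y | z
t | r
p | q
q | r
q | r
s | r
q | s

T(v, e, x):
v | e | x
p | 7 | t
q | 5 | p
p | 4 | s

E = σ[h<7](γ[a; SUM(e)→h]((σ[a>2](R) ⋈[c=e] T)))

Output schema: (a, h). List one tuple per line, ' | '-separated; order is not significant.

Per-node cardinality:
  R → 6
  σ[a>2](R) → 5
  T → 3
  (σ[a>2](R) ⋈[c=e] T) → 3
  γ[a; SUM(e)→h]((σ[a>2](R) ⋈[c=e] T)) → 2
  σ[h<7](γ[a; SUM(e)→h]((σ[a>2](R) ⋈[c=e] T))) → 1

== RESULT ==
a | h
8 | 4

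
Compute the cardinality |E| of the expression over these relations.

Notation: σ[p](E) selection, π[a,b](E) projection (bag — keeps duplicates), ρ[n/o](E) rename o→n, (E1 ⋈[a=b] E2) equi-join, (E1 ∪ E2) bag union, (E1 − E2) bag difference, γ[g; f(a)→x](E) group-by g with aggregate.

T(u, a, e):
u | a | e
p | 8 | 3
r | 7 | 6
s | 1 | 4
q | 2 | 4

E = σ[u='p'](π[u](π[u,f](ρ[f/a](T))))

Subexpression sizes:
  T → 4
  ρ[f/a](T) → 4
  π[u,f](ρ[f/a](T)) → 4
  π[u](π[u,f](ρ[f/a](T))) → 4
  σ[u='p'](π[u](π[u,f](ρ[f/a](T)))) → 1

|E| = 1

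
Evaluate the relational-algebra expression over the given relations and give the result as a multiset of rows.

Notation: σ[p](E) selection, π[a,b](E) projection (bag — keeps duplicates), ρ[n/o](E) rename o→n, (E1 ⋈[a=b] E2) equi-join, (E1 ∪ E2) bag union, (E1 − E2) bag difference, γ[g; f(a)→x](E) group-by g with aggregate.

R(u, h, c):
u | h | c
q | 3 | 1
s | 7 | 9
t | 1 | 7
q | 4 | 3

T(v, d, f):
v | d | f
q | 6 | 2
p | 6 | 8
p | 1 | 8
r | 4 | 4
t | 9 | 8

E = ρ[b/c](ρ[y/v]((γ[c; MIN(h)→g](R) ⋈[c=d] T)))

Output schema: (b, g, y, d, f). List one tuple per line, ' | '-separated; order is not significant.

Stepwise |·|:
  R → 4
  γ[c; MIN(h)→g](R) → 4
  T → 5
  (γ[c; MIN(h)→g](R) ⋈[c=d] T) → 2
  ρ[y/v]((γ[c; MIN(h)→g](R) ⋈[c=d] T)) → 2
  ρ[b/c](ρ[y/v]((γ[c; MIN(h)→g](R) ⋈[c=d] T))) → 2

== RESULT ==
b | g | y | d | f
1 | 3 | p | 1 | 8
9 | 7 | t | 9 | 8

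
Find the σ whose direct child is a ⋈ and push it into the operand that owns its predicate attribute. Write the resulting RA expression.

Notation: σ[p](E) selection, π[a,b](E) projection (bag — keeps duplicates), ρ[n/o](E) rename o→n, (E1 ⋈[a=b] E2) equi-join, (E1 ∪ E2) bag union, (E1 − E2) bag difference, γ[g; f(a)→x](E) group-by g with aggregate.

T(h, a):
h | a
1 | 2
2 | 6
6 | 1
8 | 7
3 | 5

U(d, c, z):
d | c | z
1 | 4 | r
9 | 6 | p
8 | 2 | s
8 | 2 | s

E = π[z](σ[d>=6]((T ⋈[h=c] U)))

σ filters on d, owned by the right side.
E' = π[z]((T ⋈[h=c] σ[d>=6](U)))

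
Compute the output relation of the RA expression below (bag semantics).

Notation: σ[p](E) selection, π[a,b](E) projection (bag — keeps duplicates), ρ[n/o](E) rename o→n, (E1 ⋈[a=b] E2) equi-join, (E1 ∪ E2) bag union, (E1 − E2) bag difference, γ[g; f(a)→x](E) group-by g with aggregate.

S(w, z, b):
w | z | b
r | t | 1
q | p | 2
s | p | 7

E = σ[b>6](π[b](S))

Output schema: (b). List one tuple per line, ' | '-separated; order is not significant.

Per-node cardinality:
  S → 3
  π[b](S) → 3
  σ[b>6](π[b](S)) → 1

== RESULT ==
b
7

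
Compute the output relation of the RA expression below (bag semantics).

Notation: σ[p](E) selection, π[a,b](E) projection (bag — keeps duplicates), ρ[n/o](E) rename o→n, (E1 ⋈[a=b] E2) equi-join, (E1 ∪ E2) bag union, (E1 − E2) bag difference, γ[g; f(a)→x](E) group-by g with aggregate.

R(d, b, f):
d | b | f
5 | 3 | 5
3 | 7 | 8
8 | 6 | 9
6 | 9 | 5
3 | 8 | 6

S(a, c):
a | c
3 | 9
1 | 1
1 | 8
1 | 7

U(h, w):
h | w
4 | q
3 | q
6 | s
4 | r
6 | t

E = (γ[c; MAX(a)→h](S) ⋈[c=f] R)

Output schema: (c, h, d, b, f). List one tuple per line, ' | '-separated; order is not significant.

Per-node cardinality:
  S → 4
  γ[c; MAX(a)→h](S) → 4
  R → 5
  (γ[c; MAX(a)→h](S) ⋈[c=f] R) → 2

== RESULT ==
c | h | d | b | f
8 | 1 | 3 | 7 | 8
9 | 3 | 8 | 6 | 9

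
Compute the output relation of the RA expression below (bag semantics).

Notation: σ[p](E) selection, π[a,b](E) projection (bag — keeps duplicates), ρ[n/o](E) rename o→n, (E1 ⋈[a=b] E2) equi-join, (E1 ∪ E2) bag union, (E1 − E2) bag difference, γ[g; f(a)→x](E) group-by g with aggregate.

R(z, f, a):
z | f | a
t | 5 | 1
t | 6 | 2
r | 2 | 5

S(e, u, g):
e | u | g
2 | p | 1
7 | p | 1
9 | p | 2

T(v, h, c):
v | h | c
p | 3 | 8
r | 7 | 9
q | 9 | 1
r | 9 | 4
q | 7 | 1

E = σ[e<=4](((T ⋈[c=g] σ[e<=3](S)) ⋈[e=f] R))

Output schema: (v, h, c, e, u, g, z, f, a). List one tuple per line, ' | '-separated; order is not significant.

Per-node cardinality:
  T → 5
  S → 3
  σ[e<=3](S) → 1
  (T ⋈[c=g] σ[e<=3](S)) → 2
  R → 3
  ((T ⋈[c=g] σ[e<=3](S)) ⋈[e=f] R) → 2
  σ[e<=4](((T ⋈[c=g] σ[e<=3](S)) ⋈[e=f] R)) → 2

== RESULT ==
v | h | c | e | u | g | z | f | a
q | 7 | 1 | 2 | p | 1 | r | 2 | 5
q | 9 | 1 | 2 | p | 1 | r | 2 | 5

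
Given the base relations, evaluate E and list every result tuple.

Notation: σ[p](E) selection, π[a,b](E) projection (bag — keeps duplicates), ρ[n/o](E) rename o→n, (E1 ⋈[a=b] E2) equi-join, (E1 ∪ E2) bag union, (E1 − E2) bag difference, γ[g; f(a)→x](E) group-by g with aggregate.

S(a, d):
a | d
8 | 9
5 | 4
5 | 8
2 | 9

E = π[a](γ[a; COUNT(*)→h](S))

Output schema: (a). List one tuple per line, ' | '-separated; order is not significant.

Stepwise |·|:
  S → 4
  γ[a; COUNT(*)→h](S) → 3
  π[a](γ[a; COUNT(*)→h](S)) → 3

== RESULT ==
a
2
5
8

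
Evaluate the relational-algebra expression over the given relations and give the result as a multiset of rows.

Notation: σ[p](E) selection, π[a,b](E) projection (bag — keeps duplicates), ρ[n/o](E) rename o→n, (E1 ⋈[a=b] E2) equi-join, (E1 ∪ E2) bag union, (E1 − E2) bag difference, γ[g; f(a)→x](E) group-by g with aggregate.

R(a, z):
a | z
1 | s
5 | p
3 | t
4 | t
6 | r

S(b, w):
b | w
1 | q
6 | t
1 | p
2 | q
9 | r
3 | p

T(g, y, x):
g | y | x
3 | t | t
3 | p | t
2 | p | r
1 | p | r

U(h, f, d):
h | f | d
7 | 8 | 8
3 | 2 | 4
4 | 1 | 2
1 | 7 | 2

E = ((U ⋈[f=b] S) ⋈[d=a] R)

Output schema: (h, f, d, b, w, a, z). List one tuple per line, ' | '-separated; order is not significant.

Stepwise |·|:
  U → 4
  S → 6
  (U ⋈[f=b] S) → 3
  R → 5
  ((U ⋈[f=b] S) ⋈[d=a] R) → 1

== RESULT ==
h | f | d | b | w | a | z
3 | 2 | 4 | 2 | q | 4 | t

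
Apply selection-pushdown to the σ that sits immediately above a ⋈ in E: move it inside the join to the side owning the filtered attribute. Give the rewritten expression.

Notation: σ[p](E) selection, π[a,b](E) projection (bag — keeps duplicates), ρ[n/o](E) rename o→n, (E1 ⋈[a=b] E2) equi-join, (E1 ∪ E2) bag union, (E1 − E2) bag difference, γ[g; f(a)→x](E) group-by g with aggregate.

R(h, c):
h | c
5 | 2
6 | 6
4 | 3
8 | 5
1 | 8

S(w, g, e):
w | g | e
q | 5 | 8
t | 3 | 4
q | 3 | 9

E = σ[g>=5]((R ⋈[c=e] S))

σ filters on g, owned by the right side.
E' = (R ⋈[c=e] σ[g>=5](S))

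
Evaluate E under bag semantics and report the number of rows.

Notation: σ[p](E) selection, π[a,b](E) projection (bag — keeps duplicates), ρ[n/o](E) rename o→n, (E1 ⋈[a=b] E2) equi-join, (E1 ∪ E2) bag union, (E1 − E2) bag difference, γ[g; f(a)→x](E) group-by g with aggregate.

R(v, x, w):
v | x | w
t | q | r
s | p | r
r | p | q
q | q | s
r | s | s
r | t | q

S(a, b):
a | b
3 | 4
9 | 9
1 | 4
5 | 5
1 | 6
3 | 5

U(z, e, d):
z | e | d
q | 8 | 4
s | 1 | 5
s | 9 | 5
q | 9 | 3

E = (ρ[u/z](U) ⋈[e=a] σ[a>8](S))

Subexpression sizes:
  U → 4
  ρ[u/z](U) → 4
  S → 6
  σ[a>8](S) → 1
  (ρ[u/z](U) ⋈[e=a] σ[a>8](S)) → 2

|E| = 2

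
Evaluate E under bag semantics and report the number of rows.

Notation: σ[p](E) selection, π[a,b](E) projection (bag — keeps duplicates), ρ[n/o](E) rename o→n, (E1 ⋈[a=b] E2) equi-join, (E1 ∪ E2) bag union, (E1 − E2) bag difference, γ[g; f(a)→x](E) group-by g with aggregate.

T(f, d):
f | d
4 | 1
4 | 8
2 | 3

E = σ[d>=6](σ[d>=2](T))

Row counts bottom-up:
  T → 3
  σ[d>=2](T) → 2
  σ[d>=6](σ[d>=2](T)) → 1

|E| = 1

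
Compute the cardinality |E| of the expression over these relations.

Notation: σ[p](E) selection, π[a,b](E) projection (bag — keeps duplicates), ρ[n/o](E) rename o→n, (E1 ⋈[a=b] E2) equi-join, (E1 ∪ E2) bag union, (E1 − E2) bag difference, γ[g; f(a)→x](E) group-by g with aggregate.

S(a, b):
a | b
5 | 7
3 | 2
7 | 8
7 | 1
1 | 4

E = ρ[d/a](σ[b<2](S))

Stepwise |·|:
  S → 5
  σ[b<2](S) → 1
  ρ[d/a](σ[b<2](S)) → 1

|E| = 1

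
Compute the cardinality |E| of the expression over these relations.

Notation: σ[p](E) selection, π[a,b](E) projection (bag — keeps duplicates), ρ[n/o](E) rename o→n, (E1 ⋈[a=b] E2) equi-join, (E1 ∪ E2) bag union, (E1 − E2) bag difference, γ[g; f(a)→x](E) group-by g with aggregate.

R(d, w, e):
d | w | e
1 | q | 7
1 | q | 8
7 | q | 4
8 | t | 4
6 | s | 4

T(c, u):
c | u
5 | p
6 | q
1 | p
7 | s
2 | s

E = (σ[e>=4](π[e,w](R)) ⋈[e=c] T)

Stepwise |·|:
  R → 5
  π[e,w](R) → 5
  σ[e>=4](π[e,w](R)) → 5
  T → 5
  (σ[e>=4](π[e,w](R)) ⋈[e=c] T) → 1

|E| = 1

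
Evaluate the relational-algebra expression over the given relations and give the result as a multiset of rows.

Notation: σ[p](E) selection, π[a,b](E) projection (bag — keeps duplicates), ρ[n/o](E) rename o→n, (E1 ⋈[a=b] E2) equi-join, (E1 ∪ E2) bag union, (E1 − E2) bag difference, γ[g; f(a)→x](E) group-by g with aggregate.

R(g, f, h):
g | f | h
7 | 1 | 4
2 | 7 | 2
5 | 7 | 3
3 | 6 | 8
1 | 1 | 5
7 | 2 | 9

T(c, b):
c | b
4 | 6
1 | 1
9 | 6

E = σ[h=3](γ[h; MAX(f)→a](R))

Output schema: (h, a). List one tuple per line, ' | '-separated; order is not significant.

Subexpression sizes:
  R → 6
  γ[h; MAX(f)→a](R) → 6
  σ[h=3](γ[h; MAX(f)→a](R)) → 1

== RESULT ==
h | a
3 | 7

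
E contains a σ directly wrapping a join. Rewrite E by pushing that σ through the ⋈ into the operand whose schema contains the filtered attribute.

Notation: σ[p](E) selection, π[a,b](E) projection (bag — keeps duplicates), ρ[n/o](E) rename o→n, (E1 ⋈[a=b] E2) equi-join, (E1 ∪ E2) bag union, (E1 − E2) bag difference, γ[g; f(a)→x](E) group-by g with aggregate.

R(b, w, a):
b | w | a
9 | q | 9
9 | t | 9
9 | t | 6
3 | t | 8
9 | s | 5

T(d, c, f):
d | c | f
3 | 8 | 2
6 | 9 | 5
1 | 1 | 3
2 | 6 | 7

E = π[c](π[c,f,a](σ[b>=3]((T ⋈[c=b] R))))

σ filters on b, owned by the right side.
E' = π[c](π[c,f,a]((T ⋈[c=b] σ[b>=3](R))))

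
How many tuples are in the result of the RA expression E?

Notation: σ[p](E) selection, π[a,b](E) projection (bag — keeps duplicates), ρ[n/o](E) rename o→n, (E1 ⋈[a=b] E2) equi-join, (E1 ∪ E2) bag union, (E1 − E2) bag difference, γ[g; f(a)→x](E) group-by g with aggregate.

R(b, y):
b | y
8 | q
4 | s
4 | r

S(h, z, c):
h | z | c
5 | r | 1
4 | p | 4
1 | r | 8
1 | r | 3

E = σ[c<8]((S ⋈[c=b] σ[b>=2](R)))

Row counts bottom-up:
  S → 4
  R → 3
  σ[b>=2](R) → 3
  (S ⋈[c=b] σ[b>=2](R)) → 3
  σ[c<8]((S ⋈[c=b] σ[b>=2](R))) → 2

|E| = 2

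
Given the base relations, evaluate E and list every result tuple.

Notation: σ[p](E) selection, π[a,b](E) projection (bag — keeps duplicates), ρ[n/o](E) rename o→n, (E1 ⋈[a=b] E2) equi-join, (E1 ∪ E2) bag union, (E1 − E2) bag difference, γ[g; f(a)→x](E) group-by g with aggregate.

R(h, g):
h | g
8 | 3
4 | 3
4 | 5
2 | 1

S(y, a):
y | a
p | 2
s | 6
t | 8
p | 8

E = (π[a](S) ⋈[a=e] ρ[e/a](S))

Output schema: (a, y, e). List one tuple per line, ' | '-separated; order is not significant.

Row counts bottom-up:
  S → 4
  π[a](S) → 4
  S → 4
  ρ[e/a](S) → 4
  (π[a](S) ⋈[a=e] ρ[e/a](S)) → 6

== RESULT ==
a | y | e
2 | p | 2
6 | s | 6
8 | p | 8
8 | p | 8
8 | t | 8
8 | t | 8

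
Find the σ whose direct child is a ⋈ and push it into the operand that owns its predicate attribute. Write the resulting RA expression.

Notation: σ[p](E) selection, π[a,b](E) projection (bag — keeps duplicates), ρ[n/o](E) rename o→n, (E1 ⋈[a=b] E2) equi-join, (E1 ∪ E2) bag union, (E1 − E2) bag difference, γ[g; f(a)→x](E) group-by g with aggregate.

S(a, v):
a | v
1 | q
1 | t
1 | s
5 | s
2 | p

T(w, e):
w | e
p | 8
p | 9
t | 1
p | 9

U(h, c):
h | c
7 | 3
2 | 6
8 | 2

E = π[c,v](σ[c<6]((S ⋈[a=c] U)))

σ filters on c, owned by the right side.
E' = π[c,v]((S ⋈[a=c] σ[c<6](U)))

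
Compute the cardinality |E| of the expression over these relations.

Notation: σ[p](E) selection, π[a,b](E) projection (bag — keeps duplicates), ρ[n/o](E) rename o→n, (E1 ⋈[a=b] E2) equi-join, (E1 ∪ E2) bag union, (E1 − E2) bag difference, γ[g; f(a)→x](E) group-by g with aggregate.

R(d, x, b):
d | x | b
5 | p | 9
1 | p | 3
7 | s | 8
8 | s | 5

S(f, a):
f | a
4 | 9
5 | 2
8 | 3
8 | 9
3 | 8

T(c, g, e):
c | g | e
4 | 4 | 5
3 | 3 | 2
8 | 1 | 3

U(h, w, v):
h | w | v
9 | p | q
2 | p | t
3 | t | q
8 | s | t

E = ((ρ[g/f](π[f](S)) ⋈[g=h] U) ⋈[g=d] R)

Stepwise |·|:
  S → 5
  π[f](S) → 5
  ρ[g/f](π[f](S)) → 5
  U → 4
  (ρ[g/f](π[f](S)) ⋈[g=h] U) → 3
  R → 4
  ((ρ[g/f](π[f](S)) ⋈[g=h] U) ⋈[g=d] R) → 2

|E| = 2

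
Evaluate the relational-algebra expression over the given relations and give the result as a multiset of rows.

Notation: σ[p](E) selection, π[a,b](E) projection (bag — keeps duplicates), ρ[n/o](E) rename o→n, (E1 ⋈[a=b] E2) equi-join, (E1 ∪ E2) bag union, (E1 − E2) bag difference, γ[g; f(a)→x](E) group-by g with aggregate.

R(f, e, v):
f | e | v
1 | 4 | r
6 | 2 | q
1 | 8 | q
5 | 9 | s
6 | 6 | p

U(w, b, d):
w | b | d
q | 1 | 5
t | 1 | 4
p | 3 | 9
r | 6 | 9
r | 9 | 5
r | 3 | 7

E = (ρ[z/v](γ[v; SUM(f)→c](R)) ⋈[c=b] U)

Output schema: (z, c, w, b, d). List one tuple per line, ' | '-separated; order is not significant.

Stepwise |·|:
  R → 5
  γ[v; SUM(f)→c](R) → 4
  ρ[z/v](γ[v; SUM(f)→c](R)) → 4
  U → 6
  (ρ[z/v](γ[v; SUM(f)→c](R)) ⋈[c=b] U) → 3

== RESULT ==
z | c | w | b | d
p | 6 | r | 6 | 9
r | 1 | q | 1 | 5
r | 1 | t | 1 | 4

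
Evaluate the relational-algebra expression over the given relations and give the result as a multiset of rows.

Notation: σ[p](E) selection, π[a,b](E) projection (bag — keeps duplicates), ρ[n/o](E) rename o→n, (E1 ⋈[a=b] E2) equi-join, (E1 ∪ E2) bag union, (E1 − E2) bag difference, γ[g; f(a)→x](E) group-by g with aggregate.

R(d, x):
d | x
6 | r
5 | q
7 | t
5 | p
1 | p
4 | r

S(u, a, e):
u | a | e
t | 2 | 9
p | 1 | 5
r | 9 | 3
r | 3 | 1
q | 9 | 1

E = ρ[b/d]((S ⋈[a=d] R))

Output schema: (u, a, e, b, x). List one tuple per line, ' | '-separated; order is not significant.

Stepwise |·|:
  S → 5
  R → 6
  (S ⋈[a=d] R) → 1
  ρ[b/d]((S ⋈[a=d] R)) → 1

== RESULT ==
u | a | e | b | x
p | 1 | 5 | 1 | p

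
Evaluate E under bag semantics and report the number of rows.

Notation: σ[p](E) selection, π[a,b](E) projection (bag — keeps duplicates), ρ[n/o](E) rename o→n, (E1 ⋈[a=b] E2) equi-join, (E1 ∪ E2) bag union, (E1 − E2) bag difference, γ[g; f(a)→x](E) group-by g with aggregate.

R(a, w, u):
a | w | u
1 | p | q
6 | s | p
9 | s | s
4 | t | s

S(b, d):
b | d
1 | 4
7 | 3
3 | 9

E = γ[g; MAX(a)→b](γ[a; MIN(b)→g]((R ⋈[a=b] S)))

Per-node cardinality:
  R → 4
  S → 3
  (R ⋈[a=b] S) → 1
  γ[a; MIN(b)→g]((R ⋈[a=b] S)) → 1
  γ[g; MAX(a)→b](γ[a; MIN(b)→g]((R ⋈[a=b] S))) → 1

|E| = 1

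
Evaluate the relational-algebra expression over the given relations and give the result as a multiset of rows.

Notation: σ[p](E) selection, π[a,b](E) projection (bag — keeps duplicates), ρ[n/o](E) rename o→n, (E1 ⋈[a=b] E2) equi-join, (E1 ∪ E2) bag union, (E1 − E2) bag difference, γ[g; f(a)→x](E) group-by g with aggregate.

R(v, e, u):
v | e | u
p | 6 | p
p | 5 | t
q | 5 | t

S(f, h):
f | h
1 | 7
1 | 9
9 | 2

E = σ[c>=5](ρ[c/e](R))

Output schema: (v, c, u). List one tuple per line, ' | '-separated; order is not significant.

Subexpression sizes:
  R → 3
  ρ[c/e](R) → 3
  σ[c>=5](ρ[c/e](R)) → 3

== RESULT ==
v | c | u
p | 5 | t
p | 6 | p
q | 5 | t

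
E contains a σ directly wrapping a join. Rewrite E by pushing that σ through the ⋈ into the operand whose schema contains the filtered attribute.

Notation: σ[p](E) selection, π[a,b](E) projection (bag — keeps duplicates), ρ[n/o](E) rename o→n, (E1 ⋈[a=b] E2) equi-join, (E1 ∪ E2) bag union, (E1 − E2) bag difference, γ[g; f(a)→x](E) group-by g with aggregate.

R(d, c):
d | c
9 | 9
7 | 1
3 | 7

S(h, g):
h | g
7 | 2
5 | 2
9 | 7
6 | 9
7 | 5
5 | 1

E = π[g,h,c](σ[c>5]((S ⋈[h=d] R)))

σ filters on c, owned by the right side.
E' = π[g,h,c]((S ⋈[h=d] σ[c>5](R)))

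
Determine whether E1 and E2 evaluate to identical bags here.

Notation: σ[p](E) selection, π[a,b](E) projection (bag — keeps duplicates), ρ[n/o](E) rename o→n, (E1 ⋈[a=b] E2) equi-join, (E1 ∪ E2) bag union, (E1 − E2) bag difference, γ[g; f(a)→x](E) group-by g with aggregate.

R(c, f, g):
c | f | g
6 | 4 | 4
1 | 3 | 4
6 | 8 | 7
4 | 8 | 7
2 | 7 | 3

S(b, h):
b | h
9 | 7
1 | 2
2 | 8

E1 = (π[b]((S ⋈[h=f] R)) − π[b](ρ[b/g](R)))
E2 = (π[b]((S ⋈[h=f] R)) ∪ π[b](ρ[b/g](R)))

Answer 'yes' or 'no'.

E1 per-node cardinality:
  S → 3
  R → 5
  (S ⋈[h=f] R) → 3
  π[b]((S ⋈[h=f] R)) → 3
  R → 5
  ρ[b/g](R) → 5
  π[b](ρ[b/g](R)) → 5
  (π[b]((S ⋈[h=f] R)) − π[b](ρ[b/g](R))) → 3
E2 per-node cardinality:
  S → 3
  R → 5
  (S ⋈[h=f] R) → 3
  π[b]((S ⋈[h=f] R)) → 3
  R → 5
  ρ[b/g](R) → 5
  π[b](ρ[b/g](R)) → 5
  (π[b]((S ⋈[h=f] R)) ∪ π[b](ρ[b/g](R))) → 8

E1 result:
b
2
2
9
E2 result:
b
2
2
3
4
4
7
7
9
Witness: (7,) appears 0× in E1 but 2× in E2.

no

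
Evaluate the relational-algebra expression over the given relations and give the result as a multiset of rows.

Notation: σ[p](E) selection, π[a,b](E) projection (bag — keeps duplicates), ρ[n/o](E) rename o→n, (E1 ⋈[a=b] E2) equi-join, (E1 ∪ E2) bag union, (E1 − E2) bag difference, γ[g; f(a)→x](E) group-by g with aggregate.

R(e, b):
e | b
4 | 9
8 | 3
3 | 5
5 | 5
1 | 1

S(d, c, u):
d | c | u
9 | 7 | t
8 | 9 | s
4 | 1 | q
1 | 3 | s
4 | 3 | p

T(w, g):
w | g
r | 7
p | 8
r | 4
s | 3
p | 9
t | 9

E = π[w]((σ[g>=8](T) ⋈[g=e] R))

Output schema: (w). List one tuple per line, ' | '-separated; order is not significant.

Stepwise |·|:
  T → 6
  σ[g>=8](T) → 3
  R → 5
  (σ[g>=8](T) ⋈[g=e] R) → 1
  π[w]((σ[g>=8](T) ⋈[g=e] R)) → 1

== RESULT ==
w
p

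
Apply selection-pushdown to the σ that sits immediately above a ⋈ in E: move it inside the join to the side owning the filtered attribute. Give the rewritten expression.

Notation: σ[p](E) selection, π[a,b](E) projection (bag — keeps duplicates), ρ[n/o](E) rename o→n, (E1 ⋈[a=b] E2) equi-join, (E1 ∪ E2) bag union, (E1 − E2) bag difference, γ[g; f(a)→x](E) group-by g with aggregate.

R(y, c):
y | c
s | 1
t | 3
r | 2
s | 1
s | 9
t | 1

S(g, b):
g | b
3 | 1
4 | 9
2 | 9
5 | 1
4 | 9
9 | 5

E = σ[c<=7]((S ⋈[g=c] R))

σ filters on c, owned by the right side.
E' = (S ⋈[g=c] σ[c<=7](R))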